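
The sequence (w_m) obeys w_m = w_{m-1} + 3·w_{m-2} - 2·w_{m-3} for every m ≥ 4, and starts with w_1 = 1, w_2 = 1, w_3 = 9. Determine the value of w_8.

203

Compute successive terms:
w_4 = 10; w_5 = 35; w_6 = 47; w_7 = 132; w_8 = 203.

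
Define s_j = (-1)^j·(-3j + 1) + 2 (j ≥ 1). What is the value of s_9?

(-1)^9 = -1; -3j + 1 at j=9 is -26; so s_9 = 28.

28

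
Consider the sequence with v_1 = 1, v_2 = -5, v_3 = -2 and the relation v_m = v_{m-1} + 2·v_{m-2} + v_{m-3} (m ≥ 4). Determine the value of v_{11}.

Iterate the recurrence:
v_4 = -11, v_5 = -20, v_6 = -44, v_7 = -95, v_8 = -203, v_9 = -437, v_{10} = -938, v_{11} = -2015.

-2015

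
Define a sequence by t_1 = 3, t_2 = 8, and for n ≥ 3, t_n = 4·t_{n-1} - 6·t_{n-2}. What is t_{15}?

Applying the relation repeatedly:
t_3 = 14  t_4 = 8  t_5 = -52  …  t_{12} = 63104  t_{13} = 122048  t_{14} = 109568  t_{15} = -294016.

-294016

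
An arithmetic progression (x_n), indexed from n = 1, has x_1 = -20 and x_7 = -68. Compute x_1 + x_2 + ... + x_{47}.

Common difference d = (-68 - (-20)) / (7 - 1) = -8.
x_n = -20 + (n - 1)·(-8).
x_{47} = -388; S = 47·(-20 + (-388))/2 = -9588.

-9588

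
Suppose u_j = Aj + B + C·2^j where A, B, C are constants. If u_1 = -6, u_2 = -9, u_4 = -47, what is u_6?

-229

The three given values yield: A + B + 2C = -6; 2A + B + 4C = -9; 4A + B + 16C = -47.
Subtracting the first from the second: A + 2C = -3.
Subtracting the second from the third: 2A + 12C = -38.
Solving: C = -4, A = 5, then B = -3.
So u_j = 5·j + (-3) + (-4)·2^j; at j=6 this is -229.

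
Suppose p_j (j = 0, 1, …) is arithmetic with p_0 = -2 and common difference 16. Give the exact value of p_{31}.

p_j = -2 + (j - 0)·16.
p_{31} = -2 + 31·16 = 494.

494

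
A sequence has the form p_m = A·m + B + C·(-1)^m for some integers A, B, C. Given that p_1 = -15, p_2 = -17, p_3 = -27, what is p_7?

-51

At m = 1, 2, 3: A + B - C = -15; 2A + B + C = -17; 3A + B - C = -27.
Subtracting the first from the second: A + 2C = -2.
Subtracting the second from the third: A - 2C = -10.
Solving: C = 2, A = -6, then B = -7.
So p_m = -6·m + (-7) + 2·(-1)^m; at m=7 this is -51.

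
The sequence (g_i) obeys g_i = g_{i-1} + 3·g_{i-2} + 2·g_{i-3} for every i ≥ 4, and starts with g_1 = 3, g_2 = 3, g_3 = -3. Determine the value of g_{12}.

Compute successive terms:
g_4 = 12  g_5 = 9  g_6 = 39  g_7 = 90  g_8 = 225  g_9 = 573  g_{10} = 1428  g_{11} = 3597  g_{12} = 9027.

9027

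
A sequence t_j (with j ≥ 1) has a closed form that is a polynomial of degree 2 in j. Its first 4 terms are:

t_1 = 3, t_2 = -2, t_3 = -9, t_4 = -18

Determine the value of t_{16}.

1st diffs: -5, -7, -9.
2nd diffs: -2, -2 (constant).
Newton forward-difference form: t_j = 3 + (-5)·C(j-1,1) + (-2)·C(j-1,2).
At j = 16: j-1 = 15, so t_{16} = 3 - 75 - 210 = -282.

-282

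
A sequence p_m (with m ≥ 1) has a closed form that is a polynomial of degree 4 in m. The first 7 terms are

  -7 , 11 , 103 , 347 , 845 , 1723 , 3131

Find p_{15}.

1st diffs: 18, 92, 244, 498, 878, 1408.
2nd diffs: 74, 152, 254, 380, 530.
3rd diffs: 78, 102, 126, 150.
4th diffs: 24, 24, 24 (constant).
Newton forward-difference form: p_m = -7 + 18·C(m-1,1) + 74·C(m-1,2) + 78·C(m-1,3) + 24·C(m-1,4).
At m = 15: m-1 = 14, so p_{15} = -7 + 252 + 6734 + 28392 + 24024 = 59395.

59395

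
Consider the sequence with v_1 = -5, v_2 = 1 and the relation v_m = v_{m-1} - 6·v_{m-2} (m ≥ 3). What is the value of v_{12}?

91129

Applying the relation repeatedly:
v_3 = 31  v_4 = 25  v_5 = -161  v_6 = -311  v_7 = 655  v_8 = 2521  v_9 = -1409  v_{10} = -16535  v_{11} = -8081  v_{12} = 91129.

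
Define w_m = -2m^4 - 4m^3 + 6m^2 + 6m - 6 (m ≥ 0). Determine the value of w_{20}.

w_{20} = -2·20^4 - 4·20^3 + 6·20^2 + 6·20 - 6 = -349486.

-349486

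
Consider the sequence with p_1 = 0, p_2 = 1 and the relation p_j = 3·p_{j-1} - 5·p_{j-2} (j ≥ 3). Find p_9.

Iterate the recurrence:
p_3 = 3;  p_4 = 4;  p_5 = -3;  p_6 = -29;  p_7 = -72;  p_8 = -71;  p_9 = 147.

147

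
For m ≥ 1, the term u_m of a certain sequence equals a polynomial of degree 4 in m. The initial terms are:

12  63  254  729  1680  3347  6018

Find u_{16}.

146517

1st diffs: 51, 191, 475, 951, 1667, 2671.
2nd diffs: 140, 284, 476, 716, 1004.
3rd diffs: 144, 192, 240, 288.
4th diffs: 48, 48, 48 (constant).
So u_m = 2m^4 + 4m^3 - 4m^2 + 5m + 5.
Evaluating at m = 16 gives u_{16} = 146517.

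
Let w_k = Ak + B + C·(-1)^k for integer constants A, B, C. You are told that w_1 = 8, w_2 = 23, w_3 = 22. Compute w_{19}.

134

At k = 1, 2, 3: A + B - C = 8; 2A + B + C = 23; 3A + B - C = 22.
Subtracting the first from the second: A + 2C = 15.
Subtracting the second from the third: A - 2C = -1.
Solving: C = 4, A = 7, then B = 5.
Hence w_{19} = 7·19 + 5 + 4·(-1) = 134.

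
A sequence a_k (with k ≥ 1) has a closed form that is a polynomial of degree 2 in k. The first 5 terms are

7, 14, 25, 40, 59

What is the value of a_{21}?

907

1st diffs: 7, 11, 15, 19.
2nd diffs: 4, 4, 4 (constant).
Newton forward-difference form: a_k = 7 + 7·C(k-1,1) + 4·C(k-1,2).
At k = 21: k-1 = 20, so a_{21} = 7 + 140 + 760 = 907.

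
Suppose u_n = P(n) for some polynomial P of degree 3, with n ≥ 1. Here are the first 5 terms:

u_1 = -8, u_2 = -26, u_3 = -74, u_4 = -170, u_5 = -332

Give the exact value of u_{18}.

1st diffs: -18, -48, -96, -162.
2nd diffs: -30, -48, -66.
3rd diffs: -18, -18 (constant).
So u_n = -3n^3 + 3n^2 - 6n - 2.
Evaluating at n = 18 gives u_{18} = -16634.

-16634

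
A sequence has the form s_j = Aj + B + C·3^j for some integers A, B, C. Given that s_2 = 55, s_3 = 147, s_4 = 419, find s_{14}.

At j = 2, 3, 4: 2A + B + 9C = 55; 3A + B + 27C = 147; 4A + B + 81C = 419.
Subtracting the first from the second: A + 18C = 92.
Subtracting the second from the third: A + 54C = 272.
Solving: C = 5, A = 2, then B = 6.
Hence s_{14} = 2·14 + 6 + 5·4782969 = 23914879.

23914879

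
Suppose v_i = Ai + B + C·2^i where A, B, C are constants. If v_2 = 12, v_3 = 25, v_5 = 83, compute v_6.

152

The three given values yield: 2A + B + 4C = 12; 3A + B + 8C = 25; 5A + B + 32C = 83.
Subtracting the first from the second: A + 4C = 13.
Subtracting the second from the third: 2A + 24C = 58.
Solving: C = 2, A = 5, then B = -6.
So v_i = 5·i + (-6) + 2·2^i; at i=6 this is 152.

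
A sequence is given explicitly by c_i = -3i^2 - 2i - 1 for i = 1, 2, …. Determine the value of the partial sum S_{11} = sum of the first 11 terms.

-1661

Over i = 1..11: Σi = 66, Σi² = 506.
Total = (-3)·506 + (-2)·66 + (-1)·11 = -1661.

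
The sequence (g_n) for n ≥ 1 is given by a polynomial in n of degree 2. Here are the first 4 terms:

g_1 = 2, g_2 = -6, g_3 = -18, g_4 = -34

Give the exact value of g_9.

1st diffs: -8, -12, -16.
2nd diffs: -4, -4 (constant).
Newton forward-difference form: g_n = 2 + (-8)·C(n-1,1) + (-4)·C(n-1,2).
At n = 9: n-1 = 8, so g_9 = 2 - 64 - 112 = -174.

-174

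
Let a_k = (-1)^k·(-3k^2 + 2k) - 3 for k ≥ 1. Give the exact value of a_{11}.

(-1)^11 = -1; -3k^2 + 2k at k=11 is -341; so a_{11} = 338.

338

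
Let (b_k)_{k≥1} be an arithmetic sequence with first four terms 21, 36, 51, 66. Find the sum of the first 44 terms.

15114

Common difference d = 15.
b_k = 21 + (k - 1)·15.
b_{44} = 666; S = 44·(21 + 666)/2 = 15114.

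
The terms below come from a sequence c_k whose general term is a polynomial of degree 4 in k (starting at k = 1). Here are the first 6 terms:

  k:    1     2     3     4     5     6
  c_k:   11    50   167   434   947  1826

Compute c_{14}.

1st diffs: 39, 117, 267, 513, 879.
2nd diffs: 78, 150, 246, 366.
3rd diffs: 72, 96, 120.
4th diffs: 24, 24 (constant).
So c_k = k^4 + 2k^3 + 2k^2 + 4k + 2.
Evaluating at k = 14 gives c_{14} = 44354.

44354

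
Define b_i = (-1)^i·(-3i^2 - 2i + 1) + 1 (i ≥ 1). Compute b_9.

261

(-1)^9 = -1; -3i^2 - 2i + 1 at i=9 is -260; so b_9 = 261.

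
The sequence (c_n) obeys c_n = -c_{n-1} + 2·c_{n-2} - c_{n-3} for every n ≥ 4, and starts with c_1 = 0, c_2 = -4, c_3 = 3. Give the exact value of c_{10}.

-979

Compute successive terms:
c_4 = -11  c_5 = 21  c_6 = -46  c_7 = 99  c_8 = -212  c_9 = 456  c_{10} = -979.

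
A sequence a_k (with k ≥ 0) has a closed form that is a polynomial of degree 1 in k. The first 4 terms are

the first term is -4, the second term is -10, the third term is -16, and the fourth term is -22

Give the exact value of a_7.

1st diffs: -6, -6, -6 (constant).
So a_k = -6k - 4.
Evaluating at k = 7 gives a_7 = -46.

-46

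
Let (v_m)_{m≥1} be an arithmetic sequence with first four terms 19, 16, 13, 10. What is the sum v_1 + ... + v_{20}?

-190

Common difference d = -3.
v_m = 19 + (m - 1)·(-3).
v_{20} = -38; S = 20·(19 + (-38))/2 = -190.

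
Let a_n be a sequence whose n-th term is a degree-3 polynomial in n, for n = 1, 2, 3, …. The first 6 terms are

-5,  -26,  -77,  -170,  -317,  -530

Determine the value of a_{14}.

-6050

1st diffs: -21, -51, -93, -147, -213.
2nd diffs: -30, -42, -54, -66.
3rd diffs: -12, -12, -12 (constant).
So a_n = -2n^3 - 3n^2 + 2n - 2.
Evaluating at n = 14 gives a_{14} = -6050.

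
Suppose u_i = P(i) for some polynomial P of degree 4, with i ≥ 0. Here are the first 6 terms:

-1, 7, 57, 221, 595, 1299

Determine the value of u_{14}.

54165

1st diffs: 8, 50, 164, 374, 704.
2nd diffs: 42, 114, 210, 330.
3rd diffs: 72, 96, 120.
4th diffs: 24, 24 (constant).
Newton forward-difference form: u_i = -1 + 8·C(i,1) + 42·C(i,2) + 72·C(i,3) + 24·C(i,4).
At i = 14: i = 14, so u_{14} = -1 + 112 + 3822 + 26208 + 24024 = 54165.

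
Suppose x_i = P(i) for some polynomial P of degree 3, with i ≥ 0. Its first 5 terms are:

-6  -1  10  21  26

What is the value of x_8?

-134

1st diffs: 5, 11, 11, 5.
2nd diffs: 6, 0, -6.
3rd diffs: -6, -6 (constant).
Newton forward-difference form: x_i = -6 + 5·C(i,1) + 6·C(i,2) + (-6)·C(i,3).
At i = 8: i = 8, so x_8 = -6 + 40 + 168 - 336 = -134.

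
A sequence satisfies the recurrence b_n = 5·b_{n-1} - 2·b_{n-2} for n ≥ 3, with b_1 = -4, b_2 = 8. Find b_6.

4672

Step forward from the initial values:
b_3 = 48  b_4 = 224  b_5 = 1024  b_6 = 4672.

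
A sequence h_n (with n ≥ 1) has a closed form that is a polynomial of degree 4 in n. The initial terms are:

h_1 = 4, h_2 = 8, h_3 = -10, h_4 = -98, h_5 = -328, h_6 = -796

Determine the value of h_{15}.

-43438

1st diffs: 4, -18, -88, -230, -468.
2nd diffs: -22, -70, -142, -238.
3rd diffs: -48, -72, -96.
4th diffs: -24, -24 (constant).
Newton forward-difference form: h_n = 4 + 4·C(n-1,1) + (-22)·C(n-1,2) + (-48)·C(n-1,3) + (-24)·C(n-1,4).
At n = 15: n-1 = 14, so h_{15} = 4 + 56 - 2002 - 17472 - 24024 = -43438.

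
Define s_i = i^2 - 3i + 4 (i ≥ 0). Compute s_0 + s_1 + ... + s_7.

Over i = 0..7: Σi = 28, Σi² = 140.
Total = (1)·140 + (-3)·28 + (4)·8 = 88.

88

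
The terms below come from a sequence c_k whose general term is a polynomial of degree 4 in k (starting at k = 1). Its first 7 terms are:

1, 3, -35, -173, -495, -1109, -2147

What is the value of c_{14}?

1st diffs: 2, -38, -138, -322, -614, -1038.
2nd diffs: -40, -100, -184, -292, -424.
3rd diffs: -60, -84, -108, -132.
4th diffs: -24, -24, -24 (constant).
Newton forward-difference form: c_k = 1 + 2·C(k-1,1) + (-40)·C(k-1,2) + (-60)·C(k-1,3) + (-24)·C(k-1,4).
At k = 14: k-1 = 13, so c_{14} = 1 + 26 - 3120 - 17160 - 17160 = -37413.

-37413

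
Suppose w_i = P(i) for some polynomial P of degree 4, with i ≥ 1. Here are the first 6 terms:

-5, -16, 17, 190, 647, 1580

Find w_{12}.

1st diffs: -11, 33, 173, 457, 933.
2nd diffs: 44, 140, 284, 476.
3rd diffs: 96, 144, 192.
4th diffs: 48, 48 (constant).
Newton forward-difference form: w_i = -5 + (-11)·C(i-1,1) + 44·C(i-1,2) + 96·C(i-1,3) + 48·C(i-1,4).
At i = 12: i-1 = 11, so w_{12} = -5 - 121 + 2420 + 15840 + 15840 = 33974.

33974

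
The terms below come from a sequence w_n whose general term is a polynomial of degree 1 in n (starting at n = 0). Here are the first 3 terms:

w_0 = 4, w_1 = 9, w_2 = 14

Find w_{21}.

1st diffs: 5, 5 (constant).
So w_n = 5n + 4.
Evaluating at n = 21 gives w_{21} = 109.

109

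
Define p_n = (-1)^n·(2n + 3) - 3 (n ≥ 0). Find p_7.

(-1)^7 = -1; 2n + 3 at n=7 is 17; so p_7 = -20.

-20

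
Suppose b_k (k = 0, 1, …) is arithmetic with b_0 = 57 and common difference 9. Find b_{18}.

219

b_k = 57 + (k - 0)·9.
b_{18} = 57 + 18·9 = 219.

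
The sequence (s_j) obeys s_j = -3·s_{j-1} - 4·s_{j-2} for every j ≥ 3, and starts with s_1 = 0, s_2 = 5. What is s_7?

Compute successive terms:
s_3 = -15  s_4 = 25  s_5 = -15  s_6 = -55  s_7 = 225.

225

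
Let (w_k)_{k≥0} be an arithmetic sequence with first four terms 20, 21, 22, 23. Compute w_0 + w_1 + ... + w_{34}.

Common difference d = 1.
w_k = 20 + (k - 0)·1.
w_{34} = 54; S = 35·(20 + 54)/2 = 1295.

1295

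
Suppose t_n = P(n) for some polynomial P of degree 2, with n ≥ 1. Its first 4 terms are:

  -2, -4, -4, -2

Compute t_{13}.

106

1st diffs: -2, 0, 2.
2nd diffs: 2, 2 (constant).
Newton forward-difference form: t_n = -2 + (-2)·C(n-1,1) + 2·C(n-1,2).
At n = 13: n-1 = 12, so t_{13} = -2 - 24 + 132 = 106.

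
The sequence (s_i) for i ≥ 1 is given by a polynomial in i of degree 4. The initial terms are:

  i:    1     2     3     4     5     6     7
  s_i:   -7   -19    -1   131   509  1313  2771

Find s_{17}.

1st diffs: -12, 18, 132, 378, 804, 1458.
2nd diffs: 30, 114, 246, 426, 654.
3rd diffs: 84, 132, 180, 228.
4th diffs: 48, 48, 48 (constant).
Newton forward-difference form: s_i = -7 + (-12)·C(i-1,1) + 30·C(i-1,2) + 84·C(i-1,3) + 48·C(i-1,4).
At i = 17: i-1 = 16, so s_{17} = -7 - 192 + 3600 + 47040 + 87360 = 137801.

137801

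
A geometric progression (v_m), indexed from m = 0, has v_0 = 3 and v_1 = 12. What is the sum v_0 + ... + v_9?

1048575

Common ratio r = 4.
v_m = 3·4^(m-0).
S = 3·(4^10 - 1)/(4 - 1) = 3·(1048576 - 1)/(3) = 1048575.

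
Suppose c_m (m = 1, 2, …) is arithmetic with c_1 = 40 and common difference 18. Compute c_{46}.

850

c_m = 40 + (m - 1)·18.
c_{46} = 40 + 45·18 = 850.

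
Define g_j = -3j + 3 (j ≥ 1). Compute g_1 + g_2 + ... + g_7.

-63

Over j = 1..7: Σj = 28.
Total = (-3)·28 + (3)·7 = -63.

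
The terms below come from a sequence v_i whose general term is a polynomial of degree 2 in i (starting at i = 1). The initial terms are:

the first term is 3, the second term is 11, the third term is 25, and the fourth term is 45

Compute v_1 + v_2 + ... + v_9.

1st diffs: 8, 14, 20.
2nd diffs: 6, 6 (constant).
So v_i = 3i^2 - i + 1.
Continuing: …, 71, 103, 141, 185, …, v_9 = 235.
Summing i = 1..9 (9 terms) gives 819.

819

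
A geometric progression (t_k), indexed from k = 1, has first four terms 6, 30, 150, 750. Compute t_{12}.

292968750

Common ratio r = 5.
t_k = 6·5^(k-1).
t_{12} = 6·5^11 = 292968750.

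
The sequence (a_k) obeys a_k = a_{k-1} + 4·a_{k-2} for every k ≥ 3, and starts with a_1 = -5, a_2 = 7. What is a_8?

-33

Applying the relation repeatedly:
a_3 = -13; a_4 = 15; a_5 = -37; a_6 = 23; a_7 = -125; a_8 = -33.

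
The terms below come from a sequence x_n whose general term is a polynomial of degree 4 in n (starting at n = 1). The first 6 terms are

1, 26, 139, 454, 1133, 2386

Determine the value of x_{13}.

1st diffs: 25, 113, 315, 679, 1253.
2nd diffs: 88, 202, 364, 574.
3rd diffs: 114, 162, 210.
4th diffs: 48, 48 (constant).
So x_n = 2n^4 - n^3 + 2n - 2.
Evaluating at n = 13 gives x_{13} = 54949.

54949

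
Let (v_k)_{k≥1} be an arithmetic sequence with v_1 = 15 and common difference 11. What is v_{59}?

v_k = 15 + (k - 1)·11.
v_{59} = 15 + 58·11 = 653.

653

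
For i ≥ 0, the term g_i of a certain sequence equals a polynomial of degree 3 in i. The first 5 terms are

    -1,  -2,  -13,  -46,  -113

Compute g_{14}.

-5293

1st diffs: -1, -11, -33, -67.
2nd diffs: -10, -22, -34.
3rd diffs: -12, -12 (constant).
Newton forward-difference form: g_i = -1 + (-1)·C(i,1) + (-10)·C(i,2) + (-12)·C(i,3).
At i = 14: i = 14, so g_{14} = -1 - 14 - 910 - 4368 = -5293.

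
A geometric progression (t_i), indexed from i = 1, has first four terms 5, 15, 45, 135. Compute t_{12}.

Common ratio r = 3.
t_i = 5·3^(i-1).
t_{12} = 5·3^11 = 885735.

885735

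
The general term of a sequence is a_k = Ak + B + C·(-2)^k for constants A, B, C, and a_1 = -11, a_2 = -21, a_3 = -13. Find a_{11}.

Plug in k = 1, 2, 3: A + B - 2C = -11; 2A + B + 4C = -21; 3A + B - 8C = -13.
Subtracting the first from the second: A + 6C = -10.
Subtracting the second from the third: A - 12C = 8.
Solving: C = -1, A = -4, then B = -9.
So a_k = -4·k + (-9) + (-1)·(-2)^k; at k=11 this is 1995.

1995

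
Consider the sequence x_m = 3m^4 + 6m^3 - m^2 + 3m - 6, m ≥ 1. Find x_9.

23997

x_9 = 3·9^4 + 6·9^3 - 1·9^2 + 3·9 - 6 = 23997.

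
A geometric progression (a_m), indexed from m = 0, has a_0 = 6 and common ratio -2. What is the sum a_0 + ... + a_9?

-2046

a_m = 6·(-2)^(m-0).
S = 6·((-2)^10 - 1)/(-2 - 1) = 6·(1024 - 1)/(-3) = -2046.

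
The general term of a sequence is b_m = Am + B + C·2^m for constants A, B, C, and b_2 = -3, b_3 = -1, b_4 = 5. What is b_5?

At m = 2, 3, 4: 2A + B + 4C = -3; 3A + B + 8C = -1; 4A + B + 16C = 5.
Subtracting the first from the second: A + 4C = 2.
Subtracting the second from the third: A + 8C = 6.
Solving: C = 1, A = -2, then B = -3.
So b_m = -2·m + (-3) + 1·2^m; at m=5 this is 19.

19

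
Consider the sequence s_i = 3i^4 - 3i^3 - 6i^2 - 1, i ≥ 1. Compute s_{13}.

s_{13} = 3·13^4 - 3·13^3 - 6·13^2 - 1 = 78077.

78077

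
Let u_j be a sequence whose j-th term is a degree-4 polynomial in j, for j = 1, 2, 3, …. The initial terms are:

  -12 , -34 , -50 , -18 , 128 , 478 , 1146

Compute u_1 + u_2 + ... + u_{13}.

60762

1st diffs: -22, -16, 32, 146, 350, 668.
2nd diffs: 6, 48, 114, 204, 318.
3rd diffs: 42, 66, 90, 114.
4th diffs: 24, 24, 24 (constant).
So u_j = j^4 - 3j^3 - 4j^2 - 4j - 2.
Continuing: …, 2270, 4012, 6558, 10118, …, u_{13} = 21240.
Summing j = 1..13 (13 terms) gives 60762.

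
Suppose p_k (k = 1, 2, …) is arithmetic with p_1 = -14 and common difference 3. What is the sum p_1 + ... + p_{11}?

p_k = -14 + (k - 1)·3.
p_{11} = 16; S = 11·(-14 + 16)/2 = 11.

11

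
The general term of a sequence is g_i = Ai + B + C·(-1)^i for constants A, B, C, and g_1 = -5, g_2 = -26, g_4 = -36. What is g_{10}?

-66

Write the equations: A + B - C = -5; 2A + B + C = -26; 4A + B + C = -36.
Subtracting the first from the second: A + 2C = -21.
Subtracting the second from the third: 2A = -10.
Solving: C = -8, A = -5, then B = -8.
So g_i = -5·i + (-8) + (-8)·(-1)^i; at i=10 this is -66.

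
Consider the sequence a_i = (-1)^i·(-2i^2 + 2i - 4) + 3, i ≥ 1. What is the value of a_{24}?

-1105

(-1)^24 = 1; -2i^2 + 2i - 4 at i=24 is -1108; so a_{24} = -1105.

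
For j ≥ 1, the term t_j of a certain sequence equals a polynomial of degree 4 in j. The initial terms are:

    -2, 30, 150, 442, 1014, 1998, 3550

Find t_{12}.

1st diffs: 32, 120, 292, 572, 984, 1552.
2nd diffs: 88, 172, 280, 412, 568.
3rd diffs: 84, 108, 132, 156.
4th diffs: 24, 24, 24 (constant).
So t_j = j^4 + 4j^3 - 5j^2 + 4j - 6.
Evaluating at j = 12 gives t_{12} = 26970.

26970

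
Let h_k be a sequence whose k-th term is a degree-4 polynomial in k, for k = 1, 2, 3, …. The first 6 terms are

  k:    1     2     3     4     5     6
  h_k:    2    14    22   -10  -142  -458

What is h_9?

-3710

1st diffs: 12, 8, -32, -132, -316.
2nd diffs: -4, -40, -100, -184.
3rd diffs: -36, -60, -84.
4th diffs: -24, -24 (constant).
Newton forward-difference form: h_k = 2 + 12·C(k-1,1) + (-4)·C(k-1,2) + (-36)·C(k-1,3) + (-24)·C(k-1,4).
At k = 9: k-1 = 8, so h_9 = 2 + 96 - 112 - 2016 - 1680 = -3710.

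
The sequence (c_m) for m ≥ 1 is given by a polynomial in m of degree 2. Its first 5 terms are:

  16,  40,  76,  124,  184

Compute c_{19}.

1st diffs: 24, 36, 48, 60.
2nd diffs: 12, 12, 12 (constant).
Newton forward-difference form: c_m = 16 + 24·C(m-1,1) + 12·C(m-1,2).
At m = 19: m-1 = 18, so c_{19} = 16 + 432 + 1836 = 2284.

2284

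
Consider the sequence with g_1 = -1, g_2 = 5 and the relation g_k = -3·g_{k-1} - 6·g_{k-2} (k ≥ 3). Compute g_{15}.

Applying the relation repeatedly:
g_3 = -9, g_4 = -3, g_5 = 63, …, g_{12} = -35235, g_{13} = 86751, g_{14} = -48843, g_{15} = -373977.

-373977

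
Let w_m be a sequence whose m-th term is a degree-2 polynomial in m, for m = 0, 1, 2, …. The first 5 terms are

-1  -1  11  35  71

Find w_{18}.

1835

1st diffs: 0, 12, 24, 36.
2nd diffs: 12, 12, 12 (constant).
Newton forward-difference form: w_m = -1 + 12·C(m,2).
At m = 18: m = 18, so w_{18} = -1 + 1836 = 1835.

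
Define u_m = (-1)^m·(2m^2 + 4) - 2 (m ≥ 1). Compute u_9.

-168

(-1)^9 = -1; 2m^2 + 4 at m=9 is 166; so u_9 = -168.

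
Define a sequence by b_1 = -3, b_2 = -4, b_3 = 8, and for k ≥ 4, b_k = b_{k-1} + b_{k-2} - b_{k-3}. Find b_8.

29

Step forward from the initial values:
b_4 = 7, b_5 = 19, b_6 = 18, b_7 = 30, b_8 = 29.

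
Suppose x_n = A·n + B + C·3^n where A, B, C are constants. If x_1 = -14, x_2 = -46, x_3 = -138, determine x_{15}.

-71744562

Write the equations: A + B + 3C = -14; 2A + B + 9C = -46; 3A + B + 27C = -138.
Subtracting the first from the second: A + 6C = -32.
Subtracting the second from the third: A + 18C = -92.
Solving: C = -5, A = -2, then B = 3.
So x_n = -2·n + 3 + (-5)·3^n; at n=15 this is -71744562.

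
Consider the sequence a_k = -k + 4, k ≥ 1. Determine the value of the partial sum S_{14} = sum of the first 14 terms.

-49

Over k = 1..14: Σk = 105.
Total = (-1)·105 + (4)·14 = -49.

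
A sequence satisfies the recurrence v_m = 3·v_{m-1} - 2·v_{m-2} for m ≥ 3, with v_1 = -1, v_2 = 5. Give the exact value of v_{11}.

Applying the relation repeatedly:
v_3 = 17;  v_4 = 41;  v_5 = 89;  v_6 = 185;  v_7 = 377;  v_8 = 761;  v_9 = 1529;  v_{10} = 3065;  v_{11} = 6137.
(Characteristic roots are 2 and 1.)

6137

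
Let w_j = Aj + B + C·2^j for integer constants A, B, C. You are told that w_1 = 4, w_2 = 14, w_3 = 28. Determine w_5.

Plug in j = 1, 2, 3: A + B + 2C = 4; 2A + B + 4C = 14; 3A + B + 8C = 28.
Subtracting the first from the second: A + 2C = 10.
Subtracting the second from the third: A + 4C = 14.
Solving: C = 2, A = 6, then B = -6.
Therefore w_5 = 30 + (-6) + 2·32 = 88.

88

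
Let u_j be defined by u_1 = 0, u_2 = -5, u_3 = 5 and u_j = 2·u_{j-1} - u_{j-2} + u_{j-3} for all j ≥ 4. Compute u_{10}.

Applying the relation repeatedly:
u_4 = 15  u_5 = 20  u_6 = 30  u_7 = 55  u_8 = 100  u_9 = 175  u_{10} = 305.

305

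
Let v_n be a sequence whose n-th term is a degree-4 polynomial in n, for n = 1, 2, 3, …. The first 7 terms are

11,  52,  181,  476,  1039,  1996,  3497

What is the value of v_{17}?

1st diffs: 41, 129, 295, 563, 957, 1501.
2nd diffs: 88, 166, 268, 394, 544.
3rd diffs: 78, 102, 126, 150.
4th diffs: 24, 24, 24 (constant).
Newton forward-difference form: v_n = 11 + 41·C(n-1,1) + 88·C(n-1,2) + 78·C(n-1,3) + 24·C(n-1,4).
At n = 17: n-1 = 16, so v_{17} = 11 + 656 + 10560 + 43680 + 43680 = 98587.

98587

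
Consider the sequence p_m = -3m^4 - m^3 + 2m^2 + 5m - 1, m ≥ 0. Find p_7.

-7414

p_7 = -3·7^4 - 1·7^3 + 2·7^2 + 5·7 - 1 = -7414.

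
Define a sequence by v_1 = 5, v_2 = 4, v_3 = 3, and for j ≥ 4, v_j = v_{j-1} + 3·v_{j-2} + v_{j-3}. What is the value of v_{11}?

7467

Step forward from the initial values:
v_4 = 20; v_5 = 33; v_6 = 96; v_7 = 215; v_8 = 536; v_9 = 1277; v_{10} = 3100; v_{11} = 7467.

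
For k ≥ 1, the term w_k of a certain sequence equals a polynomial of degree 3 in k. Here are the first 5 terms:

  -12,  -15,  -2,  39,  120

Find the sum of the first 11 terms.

1st diffs: -3, 13, 41, 81.
2nd diffs: 16, 28, 40.
3rd diffs: 12, 12 (constant).
Newton forward-difference form: w_k = -12 + (-3)·C(k-1,1) + 16·C(k-1,2) + 12·C(k-1,3).
Continuing: …, 253, 450, 723, 1084, …, w_{11} = 2118.
Summing k = 1..11 (11 terms) gives 6303.

6303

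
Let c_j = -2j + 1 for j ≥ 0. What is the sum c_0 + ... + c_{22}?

-483

Over j = 0..22: Σj = 253.
Total = (-2)·253 + (1)·23 = -483.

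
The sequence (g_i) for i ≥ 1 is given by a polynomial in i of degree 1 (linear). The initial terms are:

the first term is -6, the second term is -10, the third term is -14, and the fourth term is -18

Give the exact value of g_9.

-38

1st diffs: -4, -4, -4 (constant).
So g_i = -4i - 2.
Evaluating at i = 9 gives g_9 = -38.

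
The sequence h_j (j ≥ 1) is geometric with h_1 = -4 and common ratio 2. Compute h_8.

h_j = (-4)·2^(j-1).
h_8 = (-4)·2^7 = -512.

-512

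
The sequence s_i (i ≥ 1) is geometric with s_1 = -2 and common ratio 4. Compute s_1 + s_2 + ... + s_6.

-2730

s_i = (-2)·4^(i-1).
S = (-2)·(4^6 - 1)/(4 - 1) = (-2)·(4096 - 1)/(3) = -2730.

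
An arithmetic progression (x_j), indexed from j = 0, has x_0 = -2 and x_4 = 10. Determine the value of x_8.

Common difference d = (10 - (-2)) / (4 - 0) = 3.
x_j = -2 + (j - 0)·3.
x_8 = -2 + 8·3 = 22.

22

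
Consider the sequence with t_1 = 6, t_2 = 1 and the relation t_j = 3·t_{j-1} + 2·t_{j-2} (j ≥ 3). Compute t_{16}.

Step forward from the initial values:
t_3 = 15;  t_4 = 47;  t_5 = 171;  …;  t_{13} = 4414299;  t_{14} = 15721759;  t_{15} = 55993875;  t_{16} = 199425143.

199425143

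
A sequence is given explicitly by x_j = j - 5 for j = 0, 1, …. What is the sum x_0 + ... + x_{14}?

Over j = 0..14: Σj = 105.
Total = (1)·105 + (-5)·15 = 30.

30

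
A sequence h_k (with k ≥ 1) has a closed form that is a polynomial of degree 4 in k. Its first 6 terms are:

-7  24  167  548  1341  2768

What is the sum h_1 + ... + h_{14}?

1st diffs: 31, 143, 381, 793, 1427.
2nd diffs: 112, 238, 412, 634.
3rd diffs: 126, 174, 222.
4th diffs: 48, 48 (constant).
So h_k = 2k^4 + k^3 - 6k - 4.
Continuing: …, 5099, 8652, 13793, 20936, …, h_{14} = 79488.
Summing k = 1..14 (14 terms) gives 265713.

265713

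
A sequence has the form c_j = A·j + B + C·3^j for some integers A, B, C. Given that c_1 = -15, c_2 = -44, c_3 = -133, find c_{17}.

-645700799

Plug in j = 1, 2, 3: A + B + 3C = -15; 2A + B + 9C = -44; 3A + B + 27C = -133.
Subtracting the first from the second: A + 6C = -29.
Subtracting the second from the third: A + 18C = -89.
Solving: C = -5, A = 1, then B = -1.
So c_j = 1·j + (-1) + (-5)·3^j; at j=17 this is -645700799.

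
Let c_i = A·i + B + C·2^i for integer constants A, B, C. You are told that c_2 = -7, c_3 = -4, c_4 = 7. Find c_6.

At i = 2, 3, 4: 2A + B + 4C = -7; 3A + B + 8C = -4; 4A + B + 16C = 7.
Subtracting the first from the second: A + 4C = 3.
Subtracting the second from the third: A + 8C = 11.
Solving: C = 2, A = -5, then B = -5.
Hence c_6 = -5·6 + (-5) + 2·64 = 93.

93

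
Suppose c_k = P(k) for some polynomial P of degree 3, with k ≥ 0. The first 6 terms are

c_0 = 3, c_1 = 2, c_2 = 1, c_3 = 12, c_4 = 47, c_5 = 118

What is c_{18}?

9777

1st diffs: -1, -1, 11, 35, 71.
2nd diffs: 0, 12, 24, 36.
3rd diffs: 12, 12, 12 (constant).
So c_k = 2k^3 - 6k^2 + 3k + 3.
Evaluating at k = 18 gives c_{18} = 9777.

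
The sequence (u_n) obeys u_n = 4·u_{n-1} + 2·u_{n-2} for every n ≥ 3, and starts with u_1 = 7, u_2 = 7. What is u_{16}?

Iterate the recurrence:
u_3 = 42;  u_4 = 182;  u_5 = 812;  …;  u_{13} = 124718272;  u_{14} = 554932672;  u_{15} = 2469167232;  u_{16} = 10986534272.

10986534272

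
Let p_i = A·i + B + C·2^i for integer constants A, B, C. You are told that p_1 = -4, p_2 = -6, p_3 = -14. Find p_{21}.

-6291374

Plug in i = 1, 2, 3: A + B + 2C = -4; 2A + B + 4C = -6; 3A + B + 8C = -14.
Subtracting the first from the second: A + 2C = -2.
Subtracting the second from the third: A + 4C = -8.
Solving: C = -3, A = 4, then B = -2.
Therefore p_{21} = 84 + (-2) + (-3)·2097152 = -6291374.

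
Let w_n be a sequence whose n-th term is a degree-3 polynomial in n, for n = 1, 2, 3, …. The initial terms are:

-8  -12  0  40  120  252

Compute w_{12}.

1st diffs: -4, 12, 40, 80, 132.
2nd diffs: 16, 28, 40, 52.
3rd diffs: 12, 12, 12 (constant).
Newton forward-difference form: w_n = -8 + (-4)·C(n-1,1) + 16·C(n-1,2) + 12·C(n-1,3).
At n = 12: n-1 = 11, so w_{12} = -8 - 44 + 880 + 1980 = 2808.

2808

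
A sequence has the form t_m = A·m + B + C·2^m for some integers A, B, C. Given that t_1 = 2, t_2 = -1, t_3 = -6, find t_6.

The three given values yield: A + B + 2C = 2; 2A + B + 4C = -1; 3A + B + 8C = -6.
Subtracting the first from the second: A + 2C = -3.
Subtracting the second from the third: A + 4C = -5.
Solving: C = -1, A = -1, then B = 5.
Hence t_6 = -1·6 + 5 + (-1)·64 = -65.

-65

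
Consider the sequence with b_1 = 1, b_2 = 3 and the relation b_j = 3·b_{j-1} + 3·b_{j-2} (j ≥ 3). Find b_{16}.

Step forward from the initial values:
b_3 = 12;  b_4 = 45;  b_5 = 171;  …;  b_{13} = 7296561;  b_{14} = 27663363;  b_{15} = 104879772;  b_{16} = 397629405.

397629405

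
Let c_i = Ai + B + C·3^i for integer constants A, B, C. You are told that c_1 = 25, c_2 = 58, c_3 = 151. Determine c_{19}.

5811307399

The three given values yield: A + B + 3C = 25; 2A + B + 9C = 58; 3A + B + 27C = 151.
Subtracting the first from the second: A + 6C = 33.
Subtracting the second from the third: A + 18C = 93.
Solving: C = 5, A = 3, then B = 7.
So c_i = 3·i + 7 + 5·3^i; at i=19 this is 5811307399.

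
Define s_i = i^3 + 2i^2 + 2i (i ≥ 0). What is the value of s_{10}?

s_{10} = 1·10^3 + 2·10^2 + 2·10 = 1220.

1220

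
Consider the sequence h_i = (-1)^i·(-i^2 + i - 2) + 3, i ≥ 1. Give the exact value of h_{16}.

(-1)^16 = 1; -i^2 + i - 2 at i=16 is -242; so h_{16} = -239.

-239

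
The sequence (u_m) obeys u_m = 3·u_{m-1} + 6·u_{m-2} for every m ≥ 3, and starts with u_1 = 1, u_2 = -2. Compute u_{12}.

Step forward from the initial values:
u_3 = 0, u_4 = -12, u_5 = -36, u_6 = -180, u_7 = -756, u_8 = -3348, u_9 = -14580, u_{10} = -63828, u_{11} = -278964, u_{12} = -1219860.

-1219860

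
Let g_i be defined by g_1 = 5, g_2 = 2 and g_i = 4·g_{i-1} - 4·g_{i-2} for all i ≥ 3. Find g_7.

-1216

Step forward from the initial values:
g_3 = -12  g_4 = -56  g_5 = -176  g_6 = -480  g_7 = -1216.
(Characteristic roots are 2 and 2.)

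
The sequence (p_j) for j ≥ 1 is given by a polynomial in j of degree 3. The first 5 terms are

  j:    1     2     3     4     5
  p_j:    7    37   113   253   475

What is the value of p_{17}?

16087

1st diffs: 30, 76, 140, 222.
2nd diffs: 46, 64, 82.
3rd diffs: 18, 18 (constant).
So p_j = 3j^3 + 5j^2 - 6j + 5.
Evaluating at j = 17 gives p_{17} = 16087.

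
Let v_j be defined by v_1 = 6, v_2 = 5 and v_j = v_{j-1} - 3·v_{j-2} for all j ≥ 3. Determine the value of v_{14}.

-5875

v_3 = -13;  v_4 = -28;  v_5 = 11;  …;  v_{11} = 1487;  v_{12} = 707;  v_{13} = -3754;  v_{14} = -5875.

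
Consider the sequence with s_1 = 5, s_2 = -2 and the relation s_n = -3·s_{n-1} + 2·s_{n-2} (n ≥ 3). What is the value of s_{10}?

-107516

Iterate the recurrence:
s_3 = 16, s_4 = -52, s_5 = 188, s_6 = -668, s_7 = 2380, s_8 = -8476, s_9 = 30188, s_{10} = -107516.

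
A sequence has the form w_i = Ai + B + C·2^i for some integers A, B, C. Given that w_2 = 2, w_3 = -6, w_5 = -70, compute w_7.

The three given values yield: 2A + B + 4C = 2; 3A + B + 8C = -6; 5A + B + 32C = -70.
Subtracting the first from the second: A + 4C = -8.
Subtracting the second from the third: 2A + 24C = -64.
Solving: C = -3, A = 4, then B = 6.
Hence w_7 = 4·7 + 6 + (-3)·128 = -350.

-350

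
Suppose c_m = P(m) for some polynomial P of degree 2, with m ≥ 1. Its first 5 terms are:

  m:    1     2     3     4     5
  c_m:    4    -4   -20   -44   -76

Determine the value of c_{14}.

1st diffs: -8, -16, -24, -32.
2nd diffs: -8, -8, -8 (constant).
Newton forward-difference form: c_m = 4 + (-8)·C(m-1,1) + (-8)·C(m-1,2).
At m = 14: m-1 = 13, so c_{14} = 4 - 104 - 624 = -724.

-724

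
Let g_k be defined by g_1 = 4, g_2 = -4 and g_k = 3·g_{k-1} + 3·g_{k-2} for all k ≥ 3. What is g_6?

Step forward from the initial values:
g_3 = 0, g_4 = -12, g_5 = -36, g_6 = -144.

-144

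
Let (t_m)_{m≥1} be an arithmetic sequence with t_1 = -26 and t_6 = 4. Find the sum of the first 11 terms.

44

Common difference d = (4 - (-26)) / (6 - 1) = 6.
t_m = -26 + (m - 1)·6.
t_{11} = 34; S = 11·(-26 + 34)/2 = 44.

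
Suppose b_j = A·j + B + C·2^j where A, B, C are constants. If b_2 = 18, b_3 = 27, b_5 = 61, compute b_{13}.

8261

Write the equations: 2A + B + 4C = 18; 3A + B + 8C = 27; 5A + B + 32C = 61.
Subtracting the first from the second: A + 4C = 9.
Subtracting the second from the third: 2A + 24C = 34.
Solving: C = 1, A = 5, then B = 4.
So b_j = 5·j + 4 + 1·2^j; at j=13 this is 8261.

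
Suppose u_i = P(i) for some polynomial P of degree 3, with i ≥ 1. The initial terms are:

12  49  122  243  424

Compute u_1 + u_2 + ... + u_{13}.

1st diffs: 37, 73, 121, 181.
2nd diffs: 36, 48, 60.
3rd diffs: 12, 12 (constant).
Newton forward-difference form: u_i = 12 + 37·C(i-1,1) + 36·C(i-1,2) + 12·C(i-1,3).
Continuing: …, 677, 1014, 1447, 1988, …, u_{13} = 5472.
Summing i = 1..13 (13 terms) gives 21918.

21918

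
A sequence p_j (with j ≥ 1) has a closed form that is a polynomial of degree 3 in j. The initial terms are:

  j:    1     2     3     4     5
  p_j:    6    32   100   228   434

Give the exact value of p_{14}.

1st diffs: 26, 68, 128, 206.
2nd diffs: 42, 60, 78.
3rd diffs: 18, 18 (constant).
Newton forward-difference form: p_j = 6 + 26·C(j-1,1) + 42·C(j-1,2) + 18·C(j-1,3).
At j = 14: j-1 = 13, so p_{14} = 6 + 338 + 3276 + 5148 = 8768.

8768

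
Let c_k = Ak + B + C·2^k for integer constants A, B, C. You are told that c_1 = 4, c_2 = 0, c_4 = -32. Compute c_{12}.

The three given values yield: A + B + 2C = 4; 2A + B + 4C = 0; 4A + B + 16C = -32.
Subtracting the first from the second: A + 2C = -4.
Subtracting the second from the third: 2A + 12C = -32.
Solving: C = -3, A = 2, then B = 8.
Therefore c_{12} = 24 + 8 + (-3)·4096 = -12256.

-12256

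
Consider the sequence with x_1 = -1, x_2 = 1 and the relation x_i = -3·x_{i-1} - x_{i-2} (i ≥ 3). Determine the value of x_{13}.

x_3 = -2, x_4 = 5, x_5 = -13, …, x_{10} = 1597, x_{11} = -4181, x_{12} = 10946, x_{13} = -28657.

-28657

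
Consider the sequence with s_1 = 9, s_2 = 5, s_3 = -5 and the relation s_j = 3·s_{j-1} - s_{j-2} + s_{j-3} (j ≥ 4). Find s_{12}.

-28859

Compute successive terms:
s_4 = -11, s_5 = -23, s_6 = -63, s_7 = -177, s_8 = -491, s_9 = -1359, s_{10} = -3763, s_{11} = -10421, s_{12} = -28859.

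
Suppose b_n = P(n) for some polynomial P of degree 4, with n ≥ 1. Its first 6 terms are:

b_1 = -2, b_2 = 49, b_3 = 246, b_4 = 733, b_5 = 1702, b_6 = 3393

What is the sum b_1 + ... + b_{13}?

210444

1st diffs: 51, 197, 487, 969, 1691.
2nd diffs: 146, 290, 482, 722.
3rd diffs: 144, 192, 240.
4th diffs: 48, 48 (constant).
Newton forward-difference form: b_n = -2 + 51·C(n-1,1) + 146·C(n-1,2) + 144·C(n-1,3) + 48·C(n-1,4).
Continuing: …, 6094, 10141, 15918, 23857, …, b_{13} = 65686.
Summing n = 1..13 (13 terms) gives 210444.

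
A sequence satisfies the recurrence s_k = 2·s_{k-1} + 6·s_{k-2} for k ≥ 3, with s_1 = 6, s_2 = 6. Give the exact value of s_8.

Applying the relation repeatedly:
s_3 = 48, s_4 = 132, s_5 = 552, s_6 = 1896, s_7 = 7104, s_8 = 25584.

25584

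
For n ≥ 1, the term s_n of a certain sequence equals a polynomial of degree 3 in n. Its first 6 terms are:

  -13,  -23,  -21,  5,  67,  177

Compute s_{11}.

1st diffs: -10, 2, 26, 62, 110.
2nd diffs: 12, 24, 36, 48.
3rd diffs: 12, 12, 12 (constant).
So s_n = 2n^3 - 6n^2 - 6n - 3.
Evaluating at n = 11 gives s_{11} = 1867.

1867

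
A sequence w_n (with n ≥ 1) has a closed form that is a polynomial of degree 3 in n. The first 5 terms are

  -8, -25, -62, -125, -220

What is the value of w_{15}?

1st diffs: -17, -37, -63, -95.
2nd diffs: -20, -26, -32.
3rd diffs: -6, -6 (constant).
Newton forward-difference form: w_n = -8 + (-17)·C(n-1,1) + (-20)·C(n-1,2) + (-6)·C(n-1,3).
At n = 15: n-1 = 14, so w_{15} = -8 - 238 - 1820 - 2184 = -4250.

-4250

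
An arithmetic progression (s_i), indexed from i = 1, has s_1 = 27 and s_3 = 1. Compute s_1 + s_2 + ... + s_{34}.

Common difference d = (1 - 27) / (3 - 1) = -13.
s_i = 27 + (i - 1)·(-13).
s_{34} = -402; S = 34·(27 + (-402))/2 = -6375.

-6375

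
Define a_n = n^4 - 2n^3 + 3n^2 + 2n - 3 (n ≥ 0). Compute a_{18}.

a_{18} = 1·18^4 - 2·18^3 + 3·18^2 + 2·18 - 3 = 94317.

94317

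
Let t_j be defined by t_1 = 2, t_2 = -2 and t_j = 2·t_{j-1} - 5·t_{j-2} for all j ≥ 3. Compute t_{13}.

2914

Compute successive terms:
t_3 = -14;  t_4 = -18;  t_5 = 34;  …;  t_{10} = -962;  t_{11} = 6706;  t_{12} = 18222;  t_{13} = 2914.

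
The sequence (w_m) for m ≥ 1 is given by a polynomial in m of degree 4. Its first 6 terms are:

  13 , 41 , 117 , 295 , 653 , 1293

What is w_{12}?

1st diffs: 28, 76, 178, 358, 640.
2nd diffs: 48, 102, 180, 282.
3rd diffs: 54, 78, 102.
4th diffs: 24, 24 (constant).
So w_m = m^4 - m^3 + 5m^2 + 5m + 3.
Evaluating at m = 12 gives w_{12} = 19791.

19791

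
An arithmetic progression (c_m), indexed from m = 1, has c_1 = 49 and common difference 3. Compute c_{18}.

100

c_m = 49 + (m - 1)·3.
c_{18} = 49 + 17·3 = 100.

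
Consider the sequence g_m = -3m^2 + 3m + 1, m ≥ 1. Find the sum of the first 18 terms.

Over m = 1..18: Σm = 171, Σm² = 2109.
Total = (-3)·2109 + (3)·171 + (1)·18 = -5796.

-5796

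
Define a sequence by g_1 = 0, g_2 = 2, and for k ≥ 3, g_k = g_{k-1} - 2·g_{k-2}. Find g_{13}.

Applying the relation repeatedly:
g_3 = 2;  g_4 = -2;  g_5 = -6;  …;  g_{10} = -34;  g_{11} = -22;  g_{12} = 46;  g_{13} = 90.

90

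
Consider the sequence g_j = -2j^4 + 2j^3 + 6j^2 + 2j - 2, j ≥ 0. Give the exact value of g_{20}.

-301562

g_{20} = -2·20^4 + 2·20^3 + 6·20^2 + 2·20 - 2 = -301562.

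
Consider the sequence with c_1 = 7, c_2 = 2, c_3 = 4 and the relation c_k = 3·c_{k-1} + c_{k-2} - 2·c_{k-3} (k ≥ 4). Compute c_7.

-24

Applying the relation repeatedly:
c_4 = 0; c_5 = 0; c_6 = -8; c_7 = -24.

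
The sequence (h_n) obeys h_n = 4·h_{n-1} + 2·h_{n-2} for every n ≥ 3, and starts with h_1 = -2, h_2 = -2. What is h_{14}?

Applying the relation repeatedly:
h_3 = -12  h_4 = -52  h_5 = -232  …  h_{11} = -1799872  h_{12} = -8008512  h_{13} = -35633792  h_{14} = -158552192.

-158552192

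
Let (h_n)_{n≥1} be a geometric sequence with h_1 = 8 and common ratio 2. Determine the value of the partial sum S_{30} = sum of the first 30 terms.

8589934584

h_n = 8·2^(n-1).
S = 8·(2^30 - 1)/(2 - 1) = 8·(1073741824 - 1)/(1) = 8589934584.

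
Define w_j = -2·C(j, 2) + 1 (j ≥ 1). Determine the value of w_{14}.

C(14, 2) = 91, so w_{14} = -181.

-181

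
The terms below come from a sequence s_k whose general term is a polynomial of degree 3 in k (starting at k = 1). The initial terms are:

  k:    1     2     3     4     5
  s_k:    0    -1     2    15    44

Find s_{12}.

1st diffs: -1, 3, 13, 29.
2nd diffs: 4, 10, 16.
3rd diffs: 6, 6 (constant).
Newton forward-difference form: s_k = (-1)·C(k-1,1) + 4·C(k-1,2) + 6·C(k-1,3).
At k = 12: k-1 = 11, so s_{12} = -11 + 220 + 990 = 1199.

1199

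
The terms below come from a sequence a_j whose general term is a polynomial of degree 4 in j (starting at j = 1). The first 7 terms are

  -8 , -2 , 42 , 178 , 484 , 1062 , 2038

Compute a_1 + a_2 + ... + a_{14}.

116368

1st diffs: 6, 44, 136, 306, 578, 976.
2nd diffs: 38, 92, 170, 272, 398.
3rd diffs: 54, 78, 102, 126.
4th diffs: 24, 24, 24 (constant).
Newton forward-difference form: a_j = -8 + 6·C(j-1,1) + 38·C(j-1,2) + 54·C(j-1,3) + 24·C(j-1,4).
Continuing: …, 3562, 5808, 8974, 13282, …, a_{14} = 35638.
Summing j = 1..14 (14 terms) gives 116368.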